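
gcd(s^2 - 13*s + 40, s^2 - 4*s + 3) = 1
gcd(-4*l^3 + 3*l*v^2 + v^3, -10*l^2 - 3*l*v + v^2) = 2*l + v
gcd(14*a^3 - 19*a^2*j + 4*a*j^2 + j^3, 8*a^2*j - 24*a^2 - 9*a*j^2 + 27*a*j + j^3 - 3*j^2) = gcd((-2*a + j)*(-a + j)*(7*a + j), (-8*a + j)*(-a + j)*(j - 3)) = a - j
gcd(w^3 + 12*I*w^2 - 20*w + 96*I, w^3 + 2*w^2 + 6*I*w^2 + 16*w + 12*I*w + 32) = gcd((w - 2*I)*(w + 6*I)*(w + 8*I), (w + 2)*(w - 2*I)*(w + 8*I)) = w^2 + 6*I*w + 16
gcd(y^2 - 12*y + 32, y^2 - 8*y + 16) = y - 4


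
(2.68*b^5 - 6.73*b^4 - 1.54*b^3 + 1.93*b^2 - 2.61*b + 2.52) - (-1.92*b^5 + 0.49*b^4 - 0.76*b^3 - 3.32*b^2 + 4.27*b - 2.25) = 4.6*b^5 - 7.22*b^4 - 0.78*b^3 + 5.25*b^2 - 6.88*b + 4.77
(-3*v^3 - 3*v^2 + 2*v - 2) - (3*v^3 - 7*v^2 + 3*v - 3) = -6*v^3 + 4*v^2 - v + 1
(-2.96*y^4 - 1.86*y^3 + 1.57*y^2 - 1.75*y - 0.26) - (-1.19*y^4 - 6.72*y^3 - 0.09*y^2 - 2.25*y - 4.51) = -1.77*y^4 + 4.86*y^3 + 1.66*y^2 + 0.5*y + 4.25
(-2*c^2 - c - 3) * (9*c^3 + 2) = -18*c^5 - 9*c^4 - 27*c^3 - 4*c^2 - 2*c - 6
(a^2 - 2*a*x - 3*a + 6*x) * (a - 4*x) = a^3 - 6*a^2*x - 3*a^2 + 8*a*x^2 + 18*a*x - 24*x^2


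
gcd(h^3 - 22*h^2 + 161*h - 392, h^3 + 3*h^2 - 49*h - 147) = h - 7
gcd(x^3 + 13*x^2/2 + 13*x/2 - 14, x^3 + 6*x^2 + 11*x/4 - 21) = x^2 + 15*x/2 + 14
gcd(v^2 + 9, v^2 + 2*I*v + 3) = v + 3*I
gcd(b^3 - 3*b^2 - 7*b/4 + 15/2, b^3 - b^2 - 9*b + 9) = 1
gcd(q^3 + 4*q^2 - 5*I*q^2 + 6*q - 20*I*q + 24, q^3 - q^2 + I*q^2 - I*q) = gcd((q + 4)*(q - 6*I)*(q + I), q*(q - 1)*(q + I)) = q + I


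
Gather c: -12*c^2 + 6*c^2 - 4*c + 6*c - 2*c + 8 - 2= 6 - 6*c^2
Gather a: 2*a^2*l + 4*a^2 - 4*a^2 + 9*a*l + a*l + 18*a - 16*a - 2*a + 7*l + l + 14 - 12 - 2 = 2*a^2*l + 10*a*l + 8*l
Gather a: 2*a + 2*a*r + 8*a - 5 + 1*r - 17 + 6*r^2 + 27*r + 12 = a*(2*r + 10) + 6*r^2 + 28*r - 10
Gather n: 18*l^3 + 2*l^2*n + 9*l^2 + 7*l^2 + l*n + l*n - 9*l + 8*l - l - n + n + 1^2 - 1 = 18*l^3 + 16*l^2 - 2*l + n*(2*l^2 + 2*l)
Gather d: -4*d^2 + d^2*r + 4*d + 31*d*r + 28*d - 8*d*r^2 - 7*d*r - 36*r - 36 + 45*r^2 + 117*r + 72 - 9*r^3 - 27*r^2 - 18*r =d^2*(r - 4) + d*(-8*r^2 + 24*r + 32) - 9*r^3 + 18*r^2 + 63*r + 36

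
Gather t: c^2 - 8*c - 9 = c^2 - 8*c - 9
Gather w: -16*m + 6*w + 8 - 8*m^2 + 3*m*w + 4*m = -8*m^2 - 12*m + w*(3*m + 6) + 8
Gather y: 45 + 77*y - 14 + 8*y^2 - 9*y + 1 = 8*y^2 + 68*y + 32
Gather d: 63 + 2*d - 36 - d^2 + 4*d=-d^2 + 6*d + 27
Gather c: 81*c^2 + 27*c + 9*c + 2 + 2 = 81*c^2 + 36*c + 4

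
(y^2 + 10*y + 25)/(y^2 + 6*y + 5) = (y + 5)/(y + 1)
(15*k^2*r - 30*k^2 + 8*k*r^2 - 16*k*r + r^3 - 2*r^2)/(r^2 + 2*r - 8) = (15*k^2 + 8*k*r + r^2)/(r + 4)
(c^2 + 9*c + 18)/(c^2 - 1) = (c^2 + 9*c + 18)/(c^2 - 1)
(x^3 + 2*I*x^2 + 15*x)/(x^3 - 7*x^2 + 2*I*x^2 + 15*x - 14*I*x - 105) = x/(x - 7)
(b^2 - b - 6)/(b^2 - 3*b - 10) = (b - 3)/(b - 5)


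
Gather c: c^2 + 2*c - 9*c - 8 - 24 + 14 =c^2 - 7*c - 18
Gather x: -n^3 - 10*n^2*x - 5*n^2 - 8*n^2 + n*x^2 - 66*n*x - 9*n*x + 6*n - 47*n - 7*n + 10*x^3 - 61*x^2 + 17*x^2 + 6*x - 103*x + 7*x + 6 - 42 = -n^3 - 13*n^2 - 48*n + 10*x^3 + x^2*(n - 44) + x*(-10*n^2 - 75*n - 90) - 36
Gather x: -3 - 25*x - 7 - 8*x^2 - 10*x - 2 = -8*x^2 - 35*x - 12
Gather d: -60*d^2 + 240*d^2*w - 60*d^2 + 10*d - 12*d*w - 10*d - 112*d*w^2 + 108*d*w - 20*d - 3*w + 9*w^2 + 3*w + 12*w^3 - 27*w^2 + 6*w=d^2*(240*w - 120) + d*(-112*w^2 + 96*w - 20) + 12*w^3 - 18*w^2 + 6*w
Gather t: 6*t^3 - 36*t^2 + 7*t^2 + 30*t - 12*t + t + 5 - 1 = 6*t^3 - 29*t^2 + 19*t + 4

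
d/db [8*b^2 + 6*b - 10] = 16*b + 6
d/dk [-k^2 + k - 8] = 1 - 2*k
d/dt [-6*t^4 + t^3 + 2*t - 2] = -24*t^3 + 3*t^2 + 2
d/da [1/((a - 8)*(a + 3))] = (5 - 2*a)/(a^4 - 10*a^3 - 23*a^2 + 240*a + 576)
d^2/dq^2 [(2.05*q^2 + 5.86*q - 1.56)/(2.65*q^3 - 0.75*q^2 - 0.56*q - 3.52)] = (28.79225*q^6 + 246.9111*q^5 - 183.0885*q^4 + 339.58458*q^3 + 632.0982*q^2 - 184.06368*q + 34.956544)/(18.609625*q^9 - 15.800625*q^8 - 7.325925*q^7 - 67.901475*q^6 + 43.52412*q^5 + 24.69648*q^4 + 89.457664*q^3 - 31.190016*q^2 - 20.815872*q - 43.614208)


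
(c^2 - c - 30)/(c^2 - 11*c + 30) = (c + 5)/(c - 5)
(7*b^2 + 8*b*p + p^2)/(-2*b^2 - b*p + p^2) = (7*b + p)/(-2*b + p)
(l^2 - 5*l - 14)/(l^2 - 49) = (l + 2)/(l + 7)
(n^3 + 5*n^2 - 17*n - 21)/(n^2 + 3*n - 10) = (n^3 + 5*n^2 - 17*n - 21)/(n^2 + 3*n - 10)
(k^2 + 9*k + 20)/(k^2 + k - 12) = (k + 5)/(k - 3)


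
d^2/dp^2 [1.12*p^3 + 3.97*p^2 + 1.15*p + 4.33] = 6.72*p + 7.94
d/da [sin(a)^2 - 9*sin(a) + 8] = (2*sin(a) - 9)*cos(a)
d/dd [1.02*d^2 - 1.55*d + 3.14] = 2.04*d - 1.55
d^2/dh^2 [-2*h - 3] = 0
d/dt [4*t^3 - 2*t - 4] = 12*t^2 - 2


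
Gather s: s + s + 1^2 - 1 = 2*s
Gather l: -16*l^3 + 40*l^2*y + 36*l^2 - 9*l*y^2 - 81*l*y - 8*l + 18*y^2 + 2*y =-16*l^3 + l^2*(40*y + 36) + l*(-9*y^2 - 81*y - 8) + 18*y^2 + 2*y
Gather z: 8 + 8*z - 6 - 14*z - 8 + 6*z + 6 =0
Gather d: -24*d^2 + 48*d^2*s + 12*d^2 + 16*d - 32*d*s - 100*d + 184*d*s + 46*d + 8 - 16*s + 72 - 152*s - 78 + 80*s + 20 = d^2*(48*s - 12) + d*(152*s - 38) - 88*s + 22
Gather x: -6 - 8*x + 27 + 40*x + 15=32*x + 36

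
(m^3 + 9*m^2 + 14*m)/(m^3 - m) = (m^2 + 9*m + 14)/(m^2 - 1)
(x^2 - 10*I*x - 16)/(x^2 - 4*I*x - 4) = (x - 8*I)/(x - 2*I)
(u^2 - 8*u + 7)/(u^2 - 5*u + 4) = (u - 7)/(u - 4)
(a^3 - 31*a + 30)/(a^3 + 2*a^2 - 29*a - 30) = (a - 1)/(a + 1)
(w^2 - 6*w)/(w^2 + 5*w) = (w - 6)/(w + 5)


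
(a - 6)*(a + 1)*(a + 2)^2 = a^4 - a^3 - 22*a^2 - 44*a - 24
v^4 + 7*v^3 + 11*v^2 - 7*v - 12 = (v - 1)*(v + 1)*(v + 3)*(v + 4)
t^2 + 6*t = t*(t + 6)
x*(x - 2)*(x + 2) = x^3 - 4*x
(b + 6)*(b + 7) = b^2 + 13*b + 42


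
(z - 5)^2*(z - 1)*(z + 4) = z^4 - 7*z^3 - 9*z^2 + 115*z - 100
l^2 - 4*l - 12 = (l - 6)*(l + 2)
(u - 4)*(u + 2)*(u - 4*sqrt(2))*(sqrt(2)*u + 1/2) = sqrt(2)*u^4 - 15*u^3/2 - 2*sqrt(2)*u^3 - 10*sqrt(2)*u^2 + 15*u^2 + 4*sqrt(2)*u + 60*u + 16*sqrt(2)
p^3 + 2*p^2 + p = p*(p + 1)^2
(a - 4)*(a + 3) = a^2 - a - 12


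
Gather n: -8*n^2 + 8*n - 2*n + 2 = -8*n^2 + 6*n + 2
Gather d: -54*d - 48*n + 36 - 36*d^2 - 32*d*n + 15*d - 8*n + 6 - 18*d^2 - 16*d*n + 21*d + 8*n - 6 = -54*d^2 + d*(-48*n - 18) - 48*n + 36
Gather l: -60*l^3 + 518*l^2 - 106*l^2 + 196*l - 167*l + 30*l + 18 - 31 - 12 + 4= -60*l^3 + 412*l^2 + 59*l - 21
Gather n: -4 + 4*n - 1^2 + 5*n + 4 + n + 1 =10*n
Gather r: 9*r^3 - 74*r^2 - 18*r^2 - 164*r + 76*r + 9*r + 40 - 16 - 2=9*r^3 - 92*r^2 - 79*r + 22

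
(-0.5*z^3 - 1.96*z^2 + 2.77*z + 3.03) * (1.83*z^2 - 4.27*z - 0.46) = -0.915*z^5 - 1.4518*z^4 + 13.6683*z^3 - 5.3814*z^2 - 14.2123*z - 1.3938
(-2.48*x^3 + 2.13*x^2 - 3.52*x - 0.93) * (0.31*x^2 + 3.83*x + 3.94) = -0.7688*x^5 - 8.8381*x^4 - 2.7045*x^3 - 5.3777*x^2 - 17.4307*x - 3.6642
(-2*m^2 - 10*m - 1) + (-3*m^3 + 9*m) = -3*m^3 - 2*m^2 - m - 1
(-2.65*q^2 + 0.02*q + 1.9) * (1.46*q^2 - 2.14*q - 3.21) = -3.869*q^4 + 5.7002*q^3 + 11.2377*q^2 - 4.1302*q - 6.099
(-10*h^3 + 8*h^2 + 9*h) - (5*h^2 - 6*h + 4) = -10*h^3 + 3*h^2 + 15*h - 4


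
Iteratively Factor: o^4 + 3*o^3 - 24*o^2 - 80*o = (o + 4)*(o^3 - o^2 - 20*o) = (o - 5)*(o + 4)*(o^2 + 4*o) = (o - 5)*(o + 4)^2*(o)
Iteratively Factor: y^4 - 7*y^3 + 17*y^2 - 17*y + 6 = (y - 1)*(y^3 - 6*y^2 + 11*y - 6) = (y - 2)*(y - 1)*(y^2 - 4*y + 3) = (y - 2)*(y - 1)^2*(y - 3)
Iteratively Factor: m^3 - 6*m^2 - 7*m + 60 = (m - 4)*(m^2 - 2*m - 15) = (m - 5)*(m - 4)*(m + 3)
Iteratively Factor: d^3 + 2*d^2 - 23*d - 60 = (d + 3)*(d^2 - d - 20) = (d + 3)*(d + 4)*(d - 5)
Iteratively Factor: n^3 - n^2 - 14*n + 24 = (n - 3)*(n^2 + 2*n - 8) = (n - 3)*(n + 4)*(n - 2)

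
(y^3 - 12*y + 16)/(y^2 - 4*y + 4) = y + 4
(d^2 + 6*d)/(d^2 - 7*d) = (d + 6)/(d - 7)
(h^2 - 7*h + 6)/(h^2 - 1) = (h - 6)/(h + 1)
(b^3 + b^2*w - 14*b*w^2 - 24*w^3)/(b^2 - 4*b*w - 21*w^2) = (-b^2 + 2*b*w + 8*w^2)/(-b + 7*w)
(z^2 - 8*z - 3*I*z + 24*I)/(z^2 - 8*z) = (z - 3*I)/z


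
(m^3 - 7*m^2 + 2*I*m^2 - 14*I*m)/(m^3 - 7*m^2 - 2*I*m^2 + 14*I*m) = (m + 2*I)/(m - 2*I)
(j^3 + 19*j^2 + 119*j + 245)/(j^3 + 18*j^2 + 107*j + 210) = (j + 7)/(j + 6)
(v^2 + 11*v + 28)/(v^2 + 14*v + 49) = (v + 4)/(v + 7)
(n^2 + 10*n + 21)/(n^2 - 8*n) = (n^2 + 10*n + 21)/(n*(n - 8))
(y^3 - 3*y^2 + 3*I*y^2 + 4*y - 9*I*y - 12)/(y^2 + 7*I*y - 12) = (y^2 - y*(3 + I) + 3*I)/(y + 3*I)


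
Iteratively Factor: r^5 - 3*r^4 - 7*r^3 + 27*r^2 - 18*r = (r)*(r^4 - 3*r^3 - 7*r^2 + 27*r - 18) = r*(r - 3)*(r^3 - 7*r + 6) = r*(r - 3)*(r - 1)*(r^2 + r - 6) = r*(r - 3)*(r - 1)*(r + 3)*(r - 2)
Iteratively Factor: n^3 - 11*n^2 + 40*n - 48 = (n - 4)*(n^2 - 7*n + 12) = (n - 4)^2*(n - 3)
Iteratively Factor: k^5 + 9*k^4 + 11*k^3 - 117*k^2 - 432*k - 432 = (k + 3)*(k^4 + 6*k^3 - 7*k^2 - 96*k - 144) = (k + 3)*(k + 4)*(k^3 + 2*k^2 - 15*k - 36) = (k + 3)^2*(k + 4)*(k^2 - k - 12) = (k + 3)^3*(k + 4)*(k - 4)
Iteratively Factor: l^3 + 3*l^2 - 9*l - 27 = (l + 3)*(l^2 - 9) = (l - 3)*(l + 3)*(l + 3)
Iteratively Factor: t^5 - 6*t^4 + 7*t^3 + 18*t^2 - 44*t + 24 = (t + 2)*(t^4 - 8*t^3 + 23*t^2 - 28*t + 12) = (t - 2)*(t + 2)*(t^3 - 6*t^2 + 11*t - 6) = (t - 2)^2*(t + 2)*(t^2 - 4*t + 3) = (t - 2)^2*(t - 1)*(t + 2)*(t - 3)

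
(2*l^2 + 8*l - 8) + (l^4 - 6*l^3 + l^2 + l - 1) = l^4 - 6*l^3 + 3*l^2 + 9*l - 9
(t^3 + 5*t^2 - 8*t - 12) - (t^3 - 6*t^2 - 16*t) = 11*t^2 + 8*t - 12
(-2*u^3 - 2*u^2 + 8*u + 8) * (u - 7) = -2*u^4 + 12*u^3 + 22*u^2 - 48*u - 56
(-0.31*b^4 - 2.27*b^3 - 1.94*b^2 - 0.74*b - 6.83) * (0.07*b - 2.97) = -0.0217*b^5 + 0.7618*b^4 + 6.6061*b^3 + 5.71*b^2 + 1.7197*b + 20.2851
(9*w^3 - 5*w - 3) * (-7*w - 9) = -63*w^4 - 81*w^3 + 35*w^2 + 66*w + 27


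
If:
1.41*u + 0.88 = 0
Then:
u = -0.62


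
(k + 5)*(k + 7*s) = k^2 + 7*k*s + 5*k + 35*s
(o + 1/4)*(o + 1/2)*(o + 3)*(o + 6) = o^4 + 39*o^3/4 + 199*o^2/8 + 117*o/8 + 9/4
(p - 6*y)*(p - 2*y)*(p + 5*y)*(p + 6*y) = p^4 + 3*p^3*y - 46*p^2*y^2 - 108*p*y^3 + 360*y^4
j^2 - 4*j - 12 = (j - 6)*(j + 2)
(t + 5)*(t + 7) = t^2 + 12*t + 35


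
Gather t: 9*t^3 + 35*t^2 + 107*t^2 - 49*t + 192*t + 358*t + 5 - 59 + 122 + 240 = 9*t^3 + 142*t^2 + 501*t + 308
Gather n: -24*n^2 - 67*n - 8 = -24*n^2 - 67*n - 8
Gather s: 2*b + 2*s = 2*b + 2*s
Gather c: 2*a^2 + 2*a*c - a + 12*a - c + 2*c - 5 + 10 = 2*a^2 + 11*a + c*(2*a + 1) + 5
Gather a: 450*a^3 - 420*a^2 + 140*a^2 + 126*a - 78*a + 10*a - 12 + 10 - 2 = 450*a^3 - 280*a^2 + 58*a - 4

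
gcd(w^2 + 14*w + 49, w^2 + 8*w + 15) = 1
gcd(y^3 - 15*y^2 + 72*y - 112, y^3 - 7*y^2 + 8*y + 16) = y^2 - 8*y + 16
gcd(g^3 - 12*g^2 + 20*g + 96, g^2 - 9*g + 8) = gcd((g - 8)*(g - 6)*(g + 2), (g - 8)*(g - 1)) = g - 8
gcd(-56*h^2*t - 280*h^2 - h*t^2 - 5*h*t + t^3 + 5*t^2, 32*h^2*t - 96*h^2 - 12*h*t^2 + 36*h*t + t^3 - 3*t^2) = -8*h + t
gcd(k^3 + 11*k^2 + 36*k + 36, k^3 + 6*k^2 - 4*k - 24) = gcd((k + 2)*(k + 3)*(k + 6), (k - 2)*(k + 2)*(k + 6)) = k^2 + 8*k + 12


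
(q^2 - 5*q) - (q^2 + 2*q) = -7*q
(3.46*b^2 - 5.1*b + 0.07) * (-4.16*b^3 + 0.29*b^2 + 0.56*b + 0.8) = -14.3936*b^5 + 22.2194*b^4 + 0.1674*b^3 - 0.0676999999999994*b^2 - 4.0408*b + 0.056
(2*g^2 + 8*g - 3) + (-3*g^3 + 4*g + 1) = -3*g^3 + 2*g^2 + 12*g - 2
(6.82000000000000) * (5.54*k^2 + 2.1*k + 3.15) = 37.7828*k^2 + 14.322*k + 21.483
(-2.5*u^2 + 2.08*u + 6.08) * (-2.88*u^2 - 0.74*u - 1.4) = 7.2*u^4 - 4.1404*u^3 - 15.5496*u^2 - 7.4112*u - 8.512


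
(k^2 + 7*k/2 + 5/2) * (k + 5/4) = k^3 + 19*k^2/4 + 55*k/8 + 25/8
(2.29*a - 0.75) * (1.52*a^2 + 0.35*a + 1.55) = 3.4808*a^3 - 0.3385*a^2 + 3.287*a - 1.1625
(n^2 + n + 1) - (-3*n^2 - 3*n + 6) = 4*n^2 + 4*n - 5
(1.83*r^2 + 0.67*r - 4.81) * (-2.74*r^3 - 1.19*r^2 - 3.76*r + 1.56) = -5.0142*r^5 - 4.0135*r^4 + 5.5013*r^3 + 6.0595*r^2 + 19.1308*r - 7.5036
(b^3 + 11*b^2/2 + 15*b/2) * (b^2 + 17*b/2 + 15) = b^5 + 14*b^4 + 277*b^3/4 + 585*b^2/4 + 225*b/2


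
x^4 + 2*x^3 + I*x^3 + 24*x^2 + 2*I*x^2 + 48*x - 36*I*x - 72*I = (x + 2)*(x - 3*I)*(x - 2*I)*(x + 6*I)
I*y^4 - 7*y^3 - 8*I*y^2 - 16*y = y*(y + 4*I)^2*(I*y + 1)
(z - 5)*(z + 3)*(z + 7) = z^3 + 5*z^2 - 29*z - 105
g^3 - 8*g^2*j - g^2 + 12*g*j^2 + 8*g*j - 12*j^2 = (g - 1)*(g - 6*j)*(g - 2*j)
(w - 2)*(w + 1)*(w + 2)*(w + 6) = w^4 + 7*w^3 + 2*w^2 - 28*w - 24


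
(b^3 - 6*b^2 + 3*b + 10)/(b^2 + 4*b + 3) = (b^2 - 7*b + 10)/(b + 3)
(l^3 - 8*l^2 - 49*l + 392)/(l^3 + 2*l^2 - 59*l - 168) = (l - 7)/(l + 3)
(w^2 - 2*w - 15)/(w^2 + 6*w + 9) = (w - 5)/(w + 3)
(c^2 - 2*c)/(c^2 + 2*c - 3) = c*(c - 2)/(c^2 + 2*c - 3)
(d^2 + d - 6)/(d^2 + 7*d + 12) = (d - 2)/(d + 4)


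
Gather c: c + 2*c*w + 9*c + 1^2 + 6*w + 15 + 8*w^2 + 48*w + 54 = c*(2*w + 10) + 8*w^2 + 54*w + 70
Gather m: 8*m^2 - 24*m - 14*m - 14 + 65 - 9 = 8*m^2 - 38*m + 42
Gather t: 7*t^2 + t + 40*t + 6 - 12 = 7*t^2 + 41*t - 6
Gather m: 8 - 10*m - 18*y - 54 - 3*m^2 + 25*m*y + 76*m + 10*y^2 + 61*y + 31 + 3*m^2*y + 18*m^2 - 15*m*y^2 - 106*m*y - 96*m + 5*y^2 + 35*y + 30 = m^2*(3*y + 15) + m*(-15*y^2 - 81*y - 30) + 15*y^2 + 78*y + 15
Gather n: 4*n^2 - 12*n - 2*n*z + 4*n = 4*n^2 + n*(-2*z - 8)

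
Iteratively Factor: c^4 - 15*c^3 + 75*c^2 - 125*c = (c - 5)*(c^3 - 10*c^2 + 25*c) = (c - 5)^2*(c^2 - 5*c) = (c - 5)^3*(c)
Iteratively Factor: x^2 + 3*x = (x)*(x + 3)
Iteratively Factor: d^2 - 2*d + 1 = (d - 1)*(d - 1)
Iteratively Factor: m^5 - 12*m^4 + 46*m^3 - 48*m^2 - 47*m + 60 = (m - 4)*(m^4 - 8*m^3 + 14*m^2 + 8*m - 15) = (m - 5)*(m - 4)*(m^3 - 3*m^2 - m + 3) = (m - 5)*(m - 4)*(m - 3)*(m^2 - 1) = (m - 5)*(m - 4)*(m - 3)*(m + 1)*(m - 1)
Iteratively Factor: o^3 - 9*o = (o - 3)*(o^2 + 3*o) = o*(o - 3)*(o + 3)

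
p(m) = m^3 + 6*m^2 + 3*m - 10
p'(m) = 3*m^2 + 12*m + 3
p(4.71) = 241.72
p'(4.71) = 126.07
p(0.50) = -6.88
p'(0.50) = 9.75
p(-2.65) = 5.58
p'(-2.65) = -7.73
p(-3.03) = 8.18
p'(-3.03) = -5.82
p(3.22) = 95.26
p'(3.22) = 72.75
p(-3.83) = 10.34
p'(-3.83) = 1.05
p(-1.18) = -6.83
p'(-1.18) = -6.98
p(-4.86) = 2.35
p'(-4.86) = 15.54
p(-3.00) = 8.00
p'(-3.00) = -6.00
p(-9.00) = -280.00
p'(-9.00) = 138.00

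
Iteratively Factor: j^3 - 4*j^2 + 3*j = (j - 3)*(j^2 - j) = j*(j - 3)*(j - 1)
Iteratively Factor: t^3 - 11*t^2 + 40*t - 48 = (t - 4)*(t^2 - 7*t + 12) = (t - 4)^2*(t - 3)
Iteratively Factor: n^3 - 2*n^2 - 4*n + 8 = (n + 2)*(n^2 - 4*n + 4) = (n - 2)*(n + 2)*(n - 2)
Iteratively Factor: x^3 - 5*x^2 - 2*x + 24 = (x - 4)*(x^2 - x - 6) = (x - 4)*(x + 2)*(x - 3)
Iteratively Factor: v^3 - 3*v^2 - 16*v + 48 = (v - 3)*(v^2 - 16) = (v - 3)*(v + 4)*(v - 4)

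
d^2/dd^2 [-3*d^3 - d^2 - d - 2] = -18*d - 2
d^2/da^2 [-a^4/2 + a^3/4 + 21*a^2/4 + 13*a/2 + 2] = -6*a^2 + 3*a/2 + 21/2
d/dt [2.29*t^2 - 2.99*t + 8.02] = 4.58*t - 2.99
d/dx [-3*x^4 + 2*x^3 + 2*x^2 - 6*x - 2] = -12*x^3 + 6*x^2 + 4*x - 6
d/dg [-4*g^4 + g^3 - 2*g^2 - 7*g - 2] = -16*g^3 + 3*g^2 - 4*g - 7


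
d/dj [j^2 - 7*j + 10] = 2*j - 7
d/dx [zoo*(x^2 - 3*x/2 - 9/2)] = zoo*(x + 1)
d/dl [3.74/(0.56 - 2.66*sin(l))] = 9.9484*cos(l)/(2.66*sin(l) - 0.56)^2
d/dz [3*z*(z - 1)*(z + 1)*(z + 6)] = 12*z^3 + 54*z^2 - 6*z - 18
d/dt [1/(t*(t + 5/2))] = 2*(-4*t - 5)/(t^2*(4*t^2 + 20*t + 25))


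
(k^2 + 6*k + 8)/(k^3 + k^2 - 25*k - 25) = (k^2 + 6*k + 8)/(k^3 + k^2 - 25*k - 25)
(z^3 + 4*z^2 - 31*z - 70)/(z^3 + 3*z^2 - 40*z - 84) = (z - 5)/(z - 6)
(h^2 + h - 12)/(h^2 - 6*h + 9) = (h + 4)/(h - 3)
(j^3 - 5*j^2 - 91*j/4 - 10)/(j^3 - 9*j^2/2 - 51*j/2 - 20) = (j + 1/2)/(j + 1)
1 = 1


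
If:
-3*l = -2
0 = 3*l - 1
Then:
No Solution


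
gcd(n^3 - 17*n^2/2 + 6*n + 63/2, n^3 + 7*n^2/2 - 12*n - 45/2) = n^2 - 3*n/2 - 9/2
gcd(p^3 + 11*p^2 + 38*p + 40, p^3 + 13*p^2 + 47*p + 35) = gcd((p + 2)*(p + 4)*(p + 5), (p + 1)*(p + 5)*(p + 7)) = p + 5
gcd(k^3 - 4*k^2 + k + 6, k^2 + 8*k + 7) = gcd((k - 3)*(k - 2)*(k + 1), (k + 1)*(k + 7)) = k + 1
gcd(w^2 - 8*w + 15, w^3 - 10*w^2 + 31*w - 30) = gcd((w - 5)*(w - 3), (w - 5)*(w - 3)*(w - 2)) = w^2 - 8*w + 15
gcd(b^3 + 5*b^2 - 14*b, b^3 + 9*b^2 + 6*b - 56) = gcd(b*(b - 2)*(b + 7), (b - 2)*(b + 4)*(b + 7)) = b^2 + 5*b - 14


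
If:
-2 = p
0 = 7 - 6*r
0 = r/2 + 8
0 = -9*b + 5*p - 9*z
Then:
No Solution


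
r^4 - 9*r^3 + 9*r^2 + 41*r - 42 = (r - 7)*(r - 3)*(r - 1)*(r + 2)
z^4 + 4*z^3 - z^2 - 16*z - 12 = (z - 2)*(z + 1)*(z + 2)*(z + 3)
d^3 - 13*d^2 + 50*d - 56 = (d - 7)*(d - 4)*(d - 2)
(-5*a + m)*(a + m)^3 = -5*a^4 - 14*a^3*m - 12*a^2*m^2 - 2*a*m^3 + m^4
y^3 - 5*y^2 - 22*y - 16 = (y - 8)*(y + 1)*(y + 2)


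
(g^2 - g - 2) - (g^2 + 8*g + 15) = -9*g - 17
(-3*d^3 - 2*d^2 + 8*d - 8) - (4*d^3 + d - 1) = -7*d^3 - 2*d^2 + 7*d - 7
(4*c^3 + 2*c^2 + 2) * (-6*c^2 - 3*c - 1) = -24*c^5 - 24*c^4 - 10*c^3 - 14*c^2 - 6*c - 2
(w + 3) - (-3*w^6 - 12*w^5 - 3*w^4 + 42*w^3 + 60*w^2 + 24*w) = 3*w^6 + 12*w^5 + 3*w^4 - 42*w^3 - 60*w^2 - 23*w + 3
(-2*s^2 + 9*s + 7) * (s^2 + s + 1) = -2*s^4 + 7*s^3 + 14*s^2 + 16*s + 7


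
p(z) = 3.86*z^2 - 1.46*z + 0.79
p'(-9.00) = -70.94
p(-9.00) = 326.59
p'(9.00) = 68.02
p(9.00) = 300.31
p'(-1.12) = -10.11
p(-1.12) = 7.27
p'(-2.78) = -22.92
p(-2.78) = 34.68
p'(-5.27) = -42.14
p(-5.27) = 115.69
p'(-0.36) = -4.24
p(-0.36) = 1.82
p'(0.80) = 4.72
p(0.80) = 2.09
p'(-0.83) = -7.87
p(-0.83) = 4.66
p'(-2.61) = -21.61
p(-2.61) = 30.90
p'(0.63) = 3.40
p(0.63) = 1.40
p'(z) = 7.72*z - 1.46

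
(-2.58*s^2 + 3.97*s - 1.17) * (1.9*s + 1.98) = -4.902*s^3 + 2.4346*s^2 + 5.6376*s - 2.3166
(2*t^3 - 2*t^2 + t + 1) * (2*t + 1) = 4*t^4 - 2*t^3 + 3*t + 1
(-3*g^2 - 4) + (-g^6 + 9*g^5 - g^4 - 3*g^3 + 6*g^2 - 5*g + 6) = -g^6 + 9*g^5 - g^4 - 3*g^3 + 3*g^2 - 5*g + 2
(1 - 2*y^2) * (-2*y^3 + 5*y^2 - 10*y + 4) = 4*y^5 - 10*y^4 + 18*y^3 - 3*y^2 - 10*y + 4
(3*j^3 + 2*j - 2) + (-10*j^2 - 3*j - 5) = 3*j^3 - 10*j^2 - j - 7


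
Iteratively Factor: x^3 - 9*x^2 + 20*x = (x - 4)*(x^2 - 5*x) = (x - 5)*(x - 4)*(x)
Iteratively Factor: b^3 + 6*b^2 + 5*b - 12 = (b + 3)*(b^2 + 3*b - 4) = (b - 1)*(b + 3)*(b + 4)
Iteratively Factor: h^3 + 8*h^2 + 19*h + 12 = (h + 4)*(h^2 + 4*h + 3) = (h + 3)*(h + 4)*(h + 1)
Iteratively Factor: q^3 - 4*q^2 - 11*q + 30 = (q + 3)*(q^2 - 7*q + 10) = (q - 5)*(q + 3)*(q - 2)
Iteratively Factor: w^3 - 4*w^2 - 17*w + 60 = (w - 5)*(w^2 + w - 12) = (w - 5)*(w + 4)*(w - 3)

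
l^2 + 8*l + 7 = (l + 1)*(l + 7)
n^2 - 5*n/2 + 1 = (n - 2)*(n - 1/2)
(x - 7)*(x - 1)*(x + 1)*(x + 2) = x^4 - 5*x^3 - 15*x^2 + 5*x + 14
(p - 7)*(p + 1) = p^2 - 6*p - 7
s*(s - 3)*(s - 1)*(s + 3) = s^4 - s^3 - 9*s^2 + 9*s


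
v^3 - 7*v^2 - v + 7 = (v - 7)*(v - 1)*(v + 1)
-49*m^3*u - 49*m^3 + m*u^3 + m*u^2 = (-7*m + u)*(7*m + u)*(m*u + m)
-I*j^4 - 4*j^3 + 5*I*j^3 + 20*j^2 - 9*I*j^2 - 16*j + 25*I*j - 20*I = (j - 4)*(j - 5*I)*(j + I)*(-I*j + I)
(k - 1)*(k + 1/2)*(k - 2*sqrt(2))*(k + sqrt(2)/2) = k^4 - 3*sqrt(2)*k^3/2 - k^3/2 - 5*k^2/2 + 3*sqrt(2)*k^2/4 + k + 3*sqrt(2)*k/4 + 1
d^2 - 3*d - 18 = (d - 6)*(d + 3)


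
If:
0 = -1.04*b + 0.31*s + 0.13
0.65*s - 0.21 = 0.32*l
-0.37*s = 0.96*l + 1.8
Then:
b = -0.03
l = -1.68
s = -0.50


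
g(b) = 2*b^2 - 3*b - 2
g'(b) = 4*b - 3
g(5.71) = 46.08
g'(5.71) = 19.84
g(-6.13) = 91.54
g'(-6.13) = -27.52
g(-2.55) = 18.66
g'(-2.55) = -13.20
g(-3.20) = 28.08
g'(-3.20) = -15.80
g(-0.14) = -1.54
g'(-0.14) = -3.56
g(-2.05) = 12.56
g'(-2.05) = -11.20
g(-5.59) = 77.27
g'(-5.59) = -25.36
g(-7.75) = 141.38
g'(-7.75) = -34.00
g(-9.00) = 187.00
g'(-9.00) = -39.00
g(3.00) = 7.00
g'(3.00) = 9.00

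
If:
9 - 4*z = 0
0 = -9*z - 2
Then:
No Solution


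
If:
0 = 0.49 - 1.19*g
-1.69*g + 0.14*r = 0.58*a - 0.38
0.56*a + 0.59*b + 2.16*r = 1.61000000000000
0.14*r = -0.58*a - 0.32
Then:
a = -0.55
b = 3.30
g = 0.41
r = -0.01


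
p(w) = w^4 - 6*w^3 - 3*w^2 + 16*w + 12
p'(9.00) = 1420.00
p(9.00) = 2100.00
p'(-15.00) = -17444.00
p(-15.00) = 69972.00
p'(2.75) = -53.44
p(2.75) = -34.28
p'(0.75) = 3.06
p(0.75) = 20.10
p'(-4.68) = -760.18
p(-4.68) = 966.15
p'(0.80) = 1.73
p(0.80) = 20.22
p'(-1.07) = -3.09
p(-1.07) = 0.11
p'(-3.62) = -387.91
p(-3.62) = 371.12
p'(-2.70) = -177.75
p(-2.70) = 118.17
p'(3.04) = -56.21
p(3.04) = -50.24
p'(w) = 4*w^3 - 18*w^2 - 6*w + 16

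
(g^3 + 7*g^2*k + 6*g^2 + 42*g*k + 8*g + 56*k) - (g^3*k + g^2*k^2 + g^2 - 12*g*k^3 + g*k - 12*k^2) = -g^3*k + g^3 - g^2*k^2 + 7*g^2*k + 5*g^2 + 12*g*k^3 + 41*g*k + 8*g + 12*k^2 + 56*k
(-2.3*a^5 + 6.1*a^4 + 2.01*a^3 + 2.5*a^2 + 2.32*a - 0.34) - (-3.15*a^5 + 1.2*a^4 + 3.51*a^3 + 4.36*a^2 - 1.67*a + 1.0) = 0.85*a^5 + 4.9*a^4 - 1.5*a^3 - 1.86*a^2 + 3.99*a - 1.34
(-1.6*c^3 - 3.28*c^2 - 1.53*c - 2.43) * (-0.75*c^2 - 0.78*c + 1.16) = 1.2*c^5 + 3.708*c^4 + 1.8499*c^3 - 0.788899999999999*c^2 + 0.1206*c - 2.8188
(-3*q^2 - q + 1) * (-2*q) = 6*q^3 + 2*q^2 - 2*q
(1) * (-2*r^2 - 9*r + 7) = -2*r^2 - 9*r + 7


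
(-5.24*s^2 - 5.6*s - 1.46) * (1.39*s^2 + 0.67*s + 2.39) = -7.2836*s^4 - 11.2948*s^3 - 18.305*s^2 - 14.3622*s - 3.4894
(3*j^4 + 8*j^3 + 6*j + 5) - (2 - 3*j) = 3*j^4 + 8*j^3 + 9*j + 3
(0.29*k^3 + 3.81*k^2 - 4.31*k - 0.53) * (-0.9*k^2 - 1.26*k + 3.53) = -0.261*k^5 - 3.7944*k^4 + 0.102099999999999*k^3 + 19.3569*k^2 - 14.5465*k - 1.8709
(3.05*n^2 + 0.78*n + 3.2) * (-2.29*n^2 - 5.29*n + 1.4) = -6.9845*n^4 - 17.9207*n^3 - 7.1842*n^2 - 15.836*n + 4.48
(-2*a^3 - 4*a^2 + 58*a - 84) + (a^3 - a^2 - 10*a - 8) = -a^3 - 5*a^2 + 48*a - 92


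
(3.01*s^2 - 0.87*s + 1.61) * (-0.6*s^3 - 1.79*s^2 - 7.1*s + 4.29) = -1.806*s^5 - 4.8659*s^4 - 20.7797*s^3 + 16.208*s^2 - 15.1633*s + 6.9069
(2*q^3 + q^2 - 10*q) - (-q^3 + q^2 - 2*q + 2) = 3*q^3 - 8*q - 2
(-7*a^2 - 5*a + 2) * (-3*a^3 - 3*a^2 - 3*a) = 21*a^5 + 36*a^4 + 30*a^3 + 9*a^2 - 6*a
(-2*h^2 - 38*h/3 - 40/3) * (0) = 0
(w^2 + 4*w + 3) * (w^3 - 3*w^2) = w^5 + w^4 - 9*w^3 - 9*w^2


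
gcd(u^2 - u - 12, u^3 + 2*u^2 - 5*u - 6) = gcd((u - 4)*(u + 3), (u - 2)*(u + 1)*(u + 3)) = u + 3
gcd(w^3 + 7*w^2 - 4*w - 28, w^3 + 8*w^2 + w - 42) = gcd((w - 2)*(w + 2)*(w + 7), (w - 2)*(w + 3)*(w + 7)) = w^2 + 5*w - 14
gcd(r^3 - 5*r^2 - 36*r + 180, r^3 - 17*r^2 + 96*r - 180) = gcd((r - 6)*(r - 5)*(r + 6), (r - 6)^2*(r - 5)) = r^2 - 11*r + 30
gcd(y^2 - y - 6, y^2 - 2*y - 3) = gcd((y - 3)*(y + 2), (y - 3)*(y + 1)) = y - 3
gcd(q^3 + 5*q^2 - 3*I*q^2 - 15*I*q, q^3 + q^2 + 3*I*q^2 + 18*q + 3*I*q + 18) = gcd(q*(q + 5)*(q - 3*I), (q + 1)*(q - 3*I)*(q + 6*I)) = q - 3*I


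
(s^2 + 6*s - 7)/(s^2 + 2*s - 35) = (s - 1)/(s - 5)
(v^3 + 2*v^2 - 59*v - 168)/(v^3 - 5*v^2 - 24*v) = (v + 7)/v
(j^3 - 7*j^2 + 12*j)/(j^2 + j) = (j^2 - 7*j + 12)/(j + 1)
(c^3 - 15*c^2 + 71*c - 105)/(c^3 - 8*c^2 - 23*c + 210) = (c^2 - 8*c + 15)/(c^2 - c - 30)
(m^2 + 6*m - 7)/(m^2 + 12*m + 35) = (m - 1)/(m + 5)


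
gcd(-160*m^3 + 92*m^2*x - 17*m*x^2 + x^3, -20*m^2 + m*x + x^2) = -4*m + x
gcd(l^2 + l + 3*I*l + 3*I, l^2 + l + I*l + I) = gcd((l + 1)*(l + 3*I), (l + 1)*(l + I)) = l + 1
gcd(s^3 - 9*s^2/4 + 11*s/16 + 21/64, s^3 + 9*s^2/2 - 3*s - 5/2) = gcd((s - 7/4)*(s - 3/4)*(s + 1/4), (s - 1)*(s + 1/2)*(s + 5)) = 1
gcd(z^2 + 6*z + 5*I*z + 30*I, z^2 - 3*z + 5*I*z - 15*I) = z + 5*I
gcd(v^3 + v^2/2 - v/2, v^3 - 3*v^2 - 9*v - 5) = v + 1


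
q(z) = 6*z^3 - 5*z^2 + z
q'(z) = 18*z^2 - 10*z + 1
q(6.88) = 1724.17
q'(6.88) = 784.22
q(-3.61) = -351.05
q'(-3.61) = 271.68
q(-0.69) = -5.04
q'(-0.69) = 16.47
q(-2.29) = -100.56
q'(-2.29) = 118.29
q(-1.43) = -29.20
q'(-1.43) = 52.11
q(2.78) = 93.05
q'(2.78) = 112.31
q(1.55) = 11.88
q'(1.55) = 28.74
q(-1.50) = -33.00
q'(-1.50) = 56.50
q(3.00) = 120.00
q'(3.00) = 133.00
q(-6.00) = -1482.00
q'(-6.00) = 709.00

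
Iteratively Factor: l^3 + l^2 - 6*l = (l - 2)*(l^2 + 3*l) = (l - 2)*(l + 3)*(l)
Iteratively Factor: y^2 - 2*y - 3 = (y + 1)*(y - 3)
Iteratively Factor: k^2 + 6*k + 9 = (k + 3)*(k + 3)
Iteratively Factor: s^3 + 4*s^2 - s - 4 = (s + 4)*(s^2 - 1) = (s - 1)*(s + 4)*(s + 1)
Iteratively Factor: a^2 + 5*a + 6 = (a + 2)*(a + 3)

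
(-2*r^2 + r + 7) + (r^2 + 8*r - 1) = -r^2 + 9*r + 6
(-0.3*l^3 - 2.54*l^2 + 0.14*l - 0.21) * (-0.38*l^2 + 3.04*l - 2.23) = 0.114*l^5 + 0.0532000000000001*l^4 - 7.1058*l^3 + 6.1696*l^2 - 0.9506*l + 0.4683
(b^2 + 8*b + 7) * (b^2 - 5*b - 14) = b^4 + 3*b^3 - 47*b^2 - 147*b - 98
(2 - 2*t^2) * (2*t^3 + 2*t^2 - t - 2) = -4*t^5 - 4*t^4 + 6*t^3 + 8*t^2 - 2*t - 4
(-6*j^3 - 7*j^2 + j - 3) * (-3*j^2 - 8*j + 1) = 18*j^5 + 69*j^4 + 47*j^3 - 6*j^2 + 25*j - 3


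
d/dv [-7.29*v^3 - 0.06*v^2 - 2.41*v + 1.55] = -21.87*v^2 - 0.12*v - 2.41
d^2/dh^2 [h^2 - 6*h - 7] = 2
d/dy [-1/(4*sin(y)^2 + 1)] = 4*sin(2*y)/(3 - 2*cos(2*y))^2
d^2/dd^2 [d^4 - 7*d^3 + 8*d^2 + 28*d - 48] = 12*d^2 - 42*d + 16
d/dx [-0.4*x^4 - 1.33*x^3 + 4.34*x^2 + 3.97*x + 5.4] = -1.6*x^3 - 3.99*x^2 + 8.68*x + 3.97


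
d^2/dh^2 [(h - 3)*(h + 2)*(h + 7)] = 6*h + 12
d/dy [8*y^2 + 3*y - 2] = 16*y + 3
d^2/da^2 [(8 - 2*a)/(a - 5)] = -4/(a - 5)^3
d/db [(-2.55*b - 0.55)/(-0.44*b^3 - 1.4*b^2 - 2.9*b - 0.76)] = (-2.244*b^3 - 4.296*b^2 - 1.54*b + 0.343)/(0.1936*b^6 + 1.232*b^5 + 4.512*b^4 + 8.7888*b^3 + 10.538*b^2 + 4.408*b + 0.5776)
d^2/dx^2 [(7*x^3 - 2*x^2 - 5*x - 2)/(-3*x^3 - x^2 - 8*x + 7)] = 2*(39*x^6 + 639*x^5 - 873*x^4 - 286*x^3 + 1998*x^2 - 750*x + 520)/(27*x^9 + 27*x^8 + 225*x^7 - 44*x^6 + 474*x^5 - 837*x^4 + 617*x^3 - 1197*x^2 + 1176*x - 343)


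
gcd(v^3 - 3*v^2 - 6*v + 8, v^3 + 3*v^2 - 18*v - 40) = v^2 - 2*v - 8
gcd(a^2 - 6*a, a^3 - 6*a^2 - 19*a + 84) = 1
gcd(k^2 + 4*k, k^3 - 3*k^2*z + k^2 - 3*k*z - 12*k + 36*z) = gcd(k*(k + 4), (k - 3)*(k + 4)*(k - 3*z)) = k + 4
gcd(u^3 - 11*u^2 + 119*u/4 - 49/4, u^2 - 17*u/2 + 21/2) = u - 7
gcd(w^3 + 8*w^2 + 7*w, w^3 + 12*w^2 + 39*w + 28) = w^2 + 8*w + 7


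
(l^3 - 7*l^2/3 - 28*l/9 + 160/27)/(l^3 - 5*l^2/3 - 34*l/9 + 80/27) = (3*l - 4)/(3*l - 2)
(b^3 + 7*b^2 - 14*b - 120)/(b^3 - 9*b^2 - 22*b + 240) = (b^2 + 2*b - 24)/(b^2 - 14*b + 48)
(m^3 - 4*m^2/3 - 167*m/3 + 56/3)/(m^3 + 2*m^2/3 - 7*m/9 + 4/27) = 9*(m^2 - m - 56)/(9*m^2 + 9*m - 4)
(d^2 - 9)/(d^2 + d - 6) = (d - 3)/(d - 2)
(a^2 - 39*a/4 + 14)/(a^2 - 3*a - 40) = (a - 7/4)/(a + 5)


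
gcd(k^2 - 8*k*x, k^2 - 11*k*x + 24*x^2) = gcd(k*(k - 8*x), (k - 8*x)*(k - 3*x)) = -k + 8*x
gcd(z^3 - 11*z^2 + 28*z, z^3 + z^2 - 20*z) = z^2 - 4*z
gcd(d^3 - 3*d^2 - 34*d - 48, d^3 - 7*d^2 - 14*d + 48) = d^2 - 5*d - 24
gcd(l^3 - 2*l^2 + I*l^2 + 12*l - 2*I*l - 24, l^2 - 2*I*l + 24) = l + 4*I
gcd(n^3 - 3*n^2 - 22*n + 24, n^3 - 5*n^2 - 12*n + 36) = n - 6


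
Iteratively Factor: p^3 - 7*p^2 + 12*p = (p - 3)*(p^2 - 4*p) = (p - 4)*(p - 3)*(p)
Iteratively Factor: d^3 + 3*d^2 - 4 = (d + 2)*(d^2 + d - 2) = (d + 2)^2*(d - 1)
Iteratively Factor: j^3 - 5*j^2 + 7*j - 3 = (j - 1)*(j^2 - 4*j + 3) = (j - 1)^2*(j - 3)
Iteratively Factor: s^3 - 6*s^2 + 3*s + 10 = (s + 1)*(s^2 - 7*s + 10) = (s - 5)*(s + 1)*(s - 2)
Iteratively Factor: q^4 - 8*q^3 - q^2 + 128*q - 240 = (q + 4)*(q^3 - 12*q^2 + 47*q - 60) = (q - 5)*(q + 4)*(q^2 - 7*q + 12) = (q - 5)*(q - 4)*(q + 4)*(q - 3)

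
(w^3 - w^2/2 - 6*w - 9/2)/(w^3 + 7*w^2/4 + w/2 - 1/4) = 2*(2*w^2 - 3*w - 9)/(4*w^2 + 3*w - 1)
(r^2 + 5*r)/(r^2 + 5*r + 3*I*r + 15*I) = r/(r + 3*I)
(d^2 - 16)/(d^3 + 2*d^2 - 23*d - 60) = (d - 4)/(d^2 - 2*d - 15)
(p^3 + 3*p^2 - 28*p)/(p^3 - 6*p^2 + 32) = p*(p + 7)/(p^2 - 2*p - 8)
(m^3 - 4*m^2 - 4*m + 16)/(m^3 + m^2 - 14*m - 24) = (m - 2)/(m + 3)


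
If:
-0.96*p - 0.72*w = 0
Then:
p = -0.75*w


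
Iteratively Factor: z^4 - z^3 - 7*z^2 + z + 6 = (z - 3)*(z^3 + 2*z^2 - z - 2) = (z - 3)*(z - 1)*(z^2 + 3*z + 2) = (z - 3)*(z - 1)*(z + 2)*(z + 1)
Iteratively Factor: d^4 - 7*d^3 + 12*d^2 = (d)*(d^3 - 7*d^2 + 12*d) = d^2*(d^2 - 7*d + 12) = d^2*(d - 4)*(d - 3)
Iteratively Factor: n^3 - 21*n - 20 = (n + 1)*(n^2 - n - 20) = (n - 5)*(n + 1)*(n + 4)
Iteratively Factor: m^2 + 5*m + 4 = (m + 4)*(m + 1)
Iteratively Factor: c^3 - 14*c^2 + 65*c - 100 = (c - 4)*(c^2 - 10*c + 25) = (c - 5)*(c - 4)*(c - 5)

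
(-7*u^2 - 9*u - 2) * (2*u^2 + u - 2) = -14*u^4 - 25*u^3 + u^2 + 16*u + 4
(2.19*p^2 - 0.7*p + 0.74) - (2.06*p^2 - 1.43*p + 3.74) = 0.13*p^2 + 0.73*p - 3.0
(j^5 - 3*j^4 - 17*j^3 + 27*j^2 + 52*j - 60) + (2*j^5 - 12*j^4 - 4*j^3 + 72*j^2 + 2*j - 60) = 3*j^5 - 15*j^4 - 21*j^3 + 99*j^2 + 54*j - 120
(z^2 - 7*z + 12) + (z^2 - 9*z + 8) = 2*z^2 - 16*z + 20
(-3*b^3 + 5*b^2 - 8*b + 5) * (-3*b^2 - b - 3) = 9*b^5 - 12*b^4 + 28*b^3 - 22*b^2 + 19*b - 15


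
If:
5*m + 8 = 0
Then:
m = -8/5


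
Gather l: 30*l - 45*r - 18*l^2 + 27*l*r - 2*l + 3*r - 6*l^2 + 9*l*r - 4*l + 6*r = -24*l^2 + l*(36*r + 24) - 36*r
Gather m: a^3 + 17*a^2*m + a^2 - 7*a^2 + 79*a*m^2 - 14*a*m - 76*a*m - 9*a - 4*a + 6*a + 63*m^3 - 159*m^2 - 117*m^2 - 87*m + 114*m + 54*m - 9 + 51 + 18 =a^3 - 6*a^2 - 7*a + 63*m^3 + m^2*(79*a - 276) + m*(17*a^2 - 90*a + 81) + 60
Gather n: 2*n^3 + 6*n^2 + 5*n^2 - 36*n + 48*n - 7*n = 2*n^3 + 11*n^2 + 5*n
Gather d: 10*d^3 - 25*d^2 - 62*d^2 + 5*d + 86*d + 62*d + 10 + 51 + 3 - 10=10*d^3 - 87*d^2 + 153*d + 54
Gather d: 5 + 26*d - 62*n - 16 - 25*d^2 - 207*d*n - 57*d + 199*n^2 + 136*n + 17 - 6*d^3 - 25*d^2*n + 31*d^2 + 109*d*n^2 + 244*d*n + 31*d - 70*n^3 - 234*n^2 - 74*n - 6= -6*d^3 + d^2*(6 - 25*n) + d*(109*n^2 + 37*n) - 70*n^3 - 35*n^2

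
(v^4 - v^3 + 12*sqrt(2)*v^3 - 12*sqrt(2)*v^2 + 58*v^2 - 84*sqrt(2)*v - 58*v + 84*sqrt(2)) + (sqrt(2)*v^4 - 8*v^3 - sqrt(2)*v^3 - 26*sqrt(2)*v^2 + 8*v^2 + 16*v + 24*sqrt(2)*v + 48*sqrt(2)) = v^4 + sqrt(2)*v^4 - 9*v^3 + 11*sqrt(2)*v^3 - 38*sqrt(2)*v^2 + 66*v^2 - 60*sqrt(2)*v - 42*v + 132*sqrt(2)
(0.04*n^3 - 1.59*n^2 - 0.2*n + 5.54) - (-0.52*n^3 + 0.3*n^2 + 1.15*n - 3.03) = 0.56*n^3 - 1.89*n^2 - 1.35*n + 8.57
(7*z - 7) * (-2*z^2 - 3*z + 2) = -14*z^3 - 7*z^2 + 35*z - 14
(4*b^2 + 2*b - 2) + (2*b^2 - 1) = 6*b^2 + 2*b - 3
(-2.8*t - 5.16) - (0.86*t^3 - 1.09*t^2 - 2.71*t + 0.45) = -0.86*t^3 + 1.09*t^2 - 0.0899999999999999*t - 5.61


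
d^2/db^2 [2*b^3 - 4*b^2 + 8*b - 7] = 12*b - 8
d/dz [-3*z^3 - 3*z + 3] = -9*z^2 - 3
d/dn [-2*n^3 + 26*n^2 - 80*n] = -6*n^2 + 52*n - 80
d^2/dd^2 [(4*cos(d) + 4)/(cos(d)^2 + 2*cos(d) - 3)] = -((cos(2*d) - 1)^2 + 173*cos(d) + 54*cos(2*d) + 3*cos(3*d) + 154)/((cos(d) - 1)^2*(cos(d) + 3)^3)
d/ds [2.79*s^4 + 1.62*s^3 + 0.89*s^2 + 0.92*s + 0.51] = 11.16*s^3 + 4.86*s^2 + 1.78*s + 0.92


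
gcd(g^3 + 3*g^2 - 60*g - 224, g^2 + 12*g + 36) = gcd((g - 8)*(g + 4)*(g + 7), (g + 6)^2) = 1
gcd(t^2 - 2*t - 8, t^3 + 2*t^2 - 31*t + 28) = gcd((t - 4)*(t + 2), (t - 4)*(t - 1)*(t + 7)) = t - 4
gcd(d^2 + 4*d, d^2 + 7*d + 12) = d + 4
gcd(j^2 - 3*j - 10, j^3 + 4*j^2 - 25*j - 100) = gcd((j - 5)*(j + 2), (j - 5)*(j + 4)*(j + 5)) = j - 5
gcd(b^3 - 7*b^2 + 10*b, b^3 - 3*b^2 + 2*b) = b^2 - 2*b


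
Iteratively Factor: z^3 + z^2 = (z + 1)*(z^2) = z*(z + 1)*(z)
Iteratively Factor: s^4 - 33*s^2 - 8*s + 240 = (s - 5)*(s^3 + 5*s^2 - 8*s - 48) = (s - 5)*(s + 4)*(s^2 + s - 12) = (s - 5)*(s + 4)^2*(s - 3)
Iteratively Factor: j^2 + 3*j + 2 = (j + 2)*(j + 1)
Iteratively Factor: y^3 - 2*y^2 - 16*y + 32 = (y - 4)*(y^2 + 2*y - 8) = (y - 4)*(y + 4)*(y - 2)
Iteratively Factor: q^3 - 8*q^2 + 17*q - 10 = (q - 1)*(q^2 - 7*q + 10) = (q - 5)*(q - 1)*(q - 2)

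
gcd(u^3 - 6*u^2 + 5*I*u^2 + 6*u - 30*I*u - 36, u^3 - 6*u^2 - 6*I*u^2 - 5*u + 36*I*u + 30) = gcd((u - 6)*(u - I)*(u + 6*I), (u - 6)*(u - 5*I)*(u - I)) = u^2 + u*(-6 - I) + 6*I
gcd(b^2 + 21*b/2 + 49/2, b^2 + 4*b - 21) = b + 7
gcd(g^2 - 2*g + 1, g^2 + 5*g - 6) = g - 1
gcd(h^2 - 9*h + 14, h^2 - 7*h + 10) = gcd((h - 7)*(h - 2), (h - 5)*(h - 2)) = h - 2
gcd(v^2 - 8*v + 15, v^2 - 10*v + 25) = v - 5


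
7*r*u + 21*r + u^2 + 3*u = (7*r + u)*(u + 3)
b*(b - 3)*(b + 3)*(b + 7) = b^4 + 7*b^3 - 9*b^2 - 63*b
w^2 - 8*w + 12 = (w - 6)*(w - 2)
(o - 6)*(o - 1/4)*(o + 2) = o^3 - 17*o^2/4 - 11*o + 3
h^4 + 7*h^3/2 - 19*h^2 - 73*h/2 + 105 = (h - 3)*(h - 2)*(h + 7/2)*(h + 5)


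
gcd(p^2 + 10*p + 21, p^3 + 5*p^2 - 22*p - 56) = p + 7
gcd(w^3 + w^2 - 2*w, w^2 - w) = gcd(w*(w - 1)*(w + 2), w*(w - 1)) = w^2 - w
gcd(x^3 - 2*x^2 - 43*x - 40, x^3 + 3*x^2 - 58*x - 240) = x^2 - 3*x - 40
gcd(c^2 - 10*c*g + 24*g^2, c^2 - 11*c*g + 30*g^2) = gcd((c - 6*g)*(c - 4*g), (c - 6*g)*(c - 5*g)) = c - 6*g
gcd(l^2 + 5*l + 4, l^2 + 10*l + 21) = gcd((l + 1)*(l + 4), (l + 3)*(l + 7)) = 1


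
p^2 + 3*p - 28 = (p - 4)*(p + 7)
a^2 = a^2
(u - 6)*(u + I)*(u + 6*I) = u^3 - 6*u^2 + 7*I*u^2 - 6*u - 42*I*u + 36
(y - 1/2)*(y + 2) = y^2 + 3*y/2 - 1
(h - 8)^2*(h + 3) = h^3 - 13*h^2 + 16*h + 192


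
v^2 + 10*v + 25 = (v + 5)^2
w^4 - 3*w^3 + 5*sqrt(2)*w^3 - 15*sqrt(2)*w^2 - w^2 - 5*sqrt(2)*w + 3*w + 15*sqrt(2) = (w - 3)*(w - 1)*(w + 1)*(w + 5*sqrt(2))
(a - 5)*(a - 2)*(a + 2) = a^3 - 5*a^2 - 4*a + 20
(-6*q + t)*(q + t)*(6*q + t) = -36*q^3 - 36*q^2*t + q*t^2 + t^3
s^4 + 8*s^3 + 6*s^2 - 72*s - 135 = (s - 3)*(s + 3)^2*(s + 5)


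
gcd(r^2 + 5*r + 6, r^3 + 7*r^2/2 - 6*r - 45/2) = r + 3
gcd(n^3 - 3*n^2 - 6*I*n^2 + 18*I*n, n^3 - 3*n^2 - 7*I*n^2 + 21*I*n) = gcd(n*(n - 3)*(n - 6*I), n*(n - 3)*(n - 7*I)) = n^2 - 3*n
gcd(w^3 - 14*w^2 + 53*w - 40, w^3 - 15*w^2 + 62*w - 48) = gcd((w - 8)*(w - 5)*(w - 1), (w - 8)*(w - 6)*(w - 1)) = w^2 - 9*w + 8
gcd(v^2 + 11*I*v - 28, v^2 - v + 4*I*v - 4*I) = v + 4*I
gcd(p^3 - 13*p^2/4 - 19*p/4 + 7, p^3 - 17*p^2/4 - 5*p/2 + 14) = p^2 - 9*p/4 - 7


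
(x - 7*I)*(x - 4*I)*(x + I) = x^3 - 10*I*x^2 - 17*x - 28*I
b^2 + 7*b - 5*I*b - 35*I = (b + 7)*(b - 5*I)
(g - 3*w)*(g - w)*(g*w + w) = g^3*w - 4*g^2*w^2 + g^2*w + 3*g*w^3 - 4*g*w^2 + 3*w^3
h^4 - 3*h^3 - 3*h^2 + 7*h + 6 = (h - 3)*(h - 2)*(h + 1)^2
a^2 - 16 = (a - 4)*(a + 4)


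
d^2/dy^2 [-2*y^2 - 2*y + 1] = -4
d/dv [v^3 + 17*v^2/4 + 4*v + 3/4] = 3*v^2 + 17*v/2 + 4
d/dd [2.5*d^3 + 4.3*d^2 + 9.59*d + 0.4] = 7.5*d^2 + 8.6*d + 9.59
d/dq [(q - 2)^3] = 3*(q - 2)^2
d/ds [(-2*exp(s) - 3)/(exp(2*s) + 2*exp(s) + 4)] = 2*((exp(s) + 1)*(2*exp(s) + 3) - exp(2*s) - 2*exp(s) - 4)*exp(s)/(exp(2*s) + 2*exp(s) + 4)^2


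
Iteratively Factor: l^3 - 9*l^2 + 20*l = (l - 4)*(l^2 - 5*l) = l*(l - 4)*(l - 5)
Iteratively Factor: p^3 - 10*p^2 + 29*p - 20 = (p - 1)*(p^2 - 9*p + 20) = (p - 4)*(p - 1)*(p - 5)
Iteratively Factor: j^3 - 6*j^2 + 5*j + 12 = (j - 4)*(j^2 - 2*j - 3) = (j - 4)*(j + 1)*(j - 3)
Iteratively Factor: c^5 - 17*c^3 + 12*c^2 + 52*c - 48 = (c + 4)*(c^4 - 4*c^3 - c^2 + 16*c - 12) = (c + 2)*(c + 4)*(c^3 - 6*c^2 + 11*c - 6) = (c - 1)*(c + 2)*(c + 4)*(c^2 - 5*c + 6) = (c - 2)*(c - 1)*(c + 2)*(c + 4)*(c - 3)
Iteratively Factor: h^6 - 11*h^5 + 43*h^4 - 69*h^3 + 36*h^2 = (h - 1)*(h^5 - 10*h^4 + 33*h^3 - 36*h^2) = (h - 3)*(h - 1)*(h^4 - 7*h^3 + 12*h^2) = (h - 3)^2*(h - 1)*(h^3 - 4*h^2) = h*(h - 3)^2*(h - 1)*(h^2 - 4*h) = h^2*(h - 3)^2*(h - 1)*(h - 4)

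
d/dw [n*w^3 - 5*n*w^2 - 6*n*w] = n*(3*w^2 - 10*w - 6)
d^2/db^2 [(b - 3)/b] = -6/b^3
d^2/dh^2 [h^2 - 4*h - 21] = 2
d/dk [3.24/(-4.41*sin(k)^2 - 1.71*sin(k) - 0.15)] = (28.5768*sin(k) + 5.5404)*cos(k)/(4.41*sin(k)^2 + 1.71*sin(k) + 0.15)^2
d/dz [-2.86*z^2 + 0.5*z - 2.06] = 0.5 - 5.72*z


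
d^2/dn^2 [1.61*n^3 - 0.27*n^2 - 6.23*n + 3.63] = 9.66*n - 0.54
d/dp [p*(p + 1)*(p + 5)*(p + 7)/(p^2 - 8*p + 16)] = (2*p^4 - 3*p^3 - 156*p^2 - 411*p - 140)/(p^3 - 12*p^2 + 48*p - 64)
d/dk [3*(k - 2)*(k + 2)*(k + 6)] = 9*k^2 + 36*k - 12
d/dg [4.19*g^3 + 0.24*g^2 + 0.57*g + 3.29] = 12.57*g^2 + 0.48*g + 0.57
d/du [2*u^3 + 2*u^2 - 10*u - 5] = 6*u^2 + 4*u - 10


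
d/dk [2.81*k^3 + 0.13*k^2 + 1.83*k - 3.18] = 8.43*k^2 + 0.26*k + 1.83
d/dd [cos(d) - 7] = -sin(d)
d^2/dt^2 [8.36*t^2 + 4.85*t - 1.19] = 16.7200000000000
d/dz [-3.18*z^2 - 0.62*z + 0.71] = -6.36*z - 0.62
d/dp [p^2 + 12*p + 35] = 2*p + 12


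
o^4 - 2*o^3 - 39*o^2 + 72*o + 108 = (o - 6)*(o - 3)*(o + 1)*(o + 6)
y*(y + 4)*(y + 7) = y^3 + 11*y^2 + 28*y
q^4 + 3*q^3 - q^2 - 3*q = q*(q - 1)*(q + 1)*(q + 3)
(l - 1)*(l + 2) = l^2 + l - 2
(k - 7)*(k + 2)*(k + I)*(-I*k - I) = -I*k^4 + k^3 + 4*I*k^3 - 4*k^2 + 19*I*k^2 - 19*k + 14*I*k - 14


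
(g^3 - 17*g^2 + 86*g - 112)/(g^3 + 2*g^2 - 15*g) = (g^3 - 17*g^2 + 86*g - 112)/(g*(g^2 + 2*g - 15))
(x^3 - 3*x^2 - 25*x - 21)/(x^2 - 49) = (x^2 + 4*x + 3)/(x + 7)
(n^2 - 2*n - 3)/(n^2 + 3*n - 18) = (n + 1)/(n + 6)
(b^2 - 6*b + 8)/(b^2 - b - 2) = (b - 4)/(b + 1)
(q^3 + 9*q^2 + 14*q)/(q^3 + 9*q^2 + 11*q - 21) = q*(q + 2)/(q^2 + 2*q - 3)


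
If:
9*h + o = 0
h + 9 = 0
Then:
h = -9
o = 81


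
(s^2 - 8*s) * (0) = 0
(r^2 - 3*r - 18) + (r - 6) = r^2 - 2*r - 24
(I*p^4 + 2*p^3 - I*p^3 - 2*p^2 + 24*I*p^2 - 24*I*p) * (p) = I*p^5 + 2*p^4 - I*p^4 - 2*p^3 + 24*I*p^3 - 24*I*p^2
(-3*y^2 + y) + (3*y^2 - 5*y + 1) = 1 - 4*y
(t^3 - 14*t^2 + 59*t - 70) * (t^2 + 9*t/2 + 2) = t^5 - 19*t^4/2 - 2*t^3 + 335*t^2/2 - 197*t - 140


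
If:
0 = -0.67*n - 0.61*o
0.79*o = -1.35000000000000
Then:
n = 1.56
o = -1.71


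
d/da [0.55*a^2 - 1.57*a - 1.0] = 1.1*a - 1.57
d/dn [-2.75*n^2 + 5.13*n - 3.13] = 5.13 - 5.5*n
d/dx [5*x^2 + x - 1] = 10*x + 1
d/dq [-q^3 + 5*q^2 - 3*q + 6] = -3*q^2 + 10*q - 3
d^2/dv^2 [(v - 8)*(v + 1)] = 2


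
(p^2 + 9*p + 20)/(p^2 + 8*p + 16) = (p + 5)/(p + 4)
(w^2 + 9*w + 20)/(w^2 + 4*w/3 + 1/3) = 3*(w^2 + 9*w + 20)/(3*w^2 + 4*w + 1)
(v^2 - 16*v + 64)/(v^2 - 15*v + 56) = (v - 8)/(v - 7)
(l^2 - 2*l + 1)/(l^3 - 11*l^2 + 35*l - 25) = (l - 1)/(l^2 - 10*l + 25)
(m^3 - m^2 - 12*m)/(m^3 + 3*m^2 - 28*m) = (m + 3)/(m + 7)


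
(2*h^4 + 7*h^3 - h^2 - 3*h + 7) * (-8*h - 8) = -16*h^5 - 72*h^4 - 48*h^3 + 32*h^2 - 32*h - 56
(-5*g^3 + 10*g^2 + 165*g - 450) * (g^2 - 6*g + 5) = -5*g^5 + 40*g^4 + 80*g^3 - 1390*g^2 + 3525*g - 2250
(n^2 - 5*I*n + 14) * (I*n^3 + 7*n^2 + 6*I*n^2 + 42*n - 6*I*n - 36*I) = I*n^5 + 12*n^4 + 6*I*n^4 + 72*n^3 - 27*I*n^3 + 68*n^2 - 162*I*n^2 + 408*n - 84*I*n - 504*I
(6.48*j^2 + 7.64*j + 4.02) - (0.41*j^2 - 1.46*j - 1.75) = 6.07*j^2 + 9.1*j + 5.77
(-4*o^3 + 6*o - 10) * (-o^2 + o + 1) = 4*o^5 - 4*o^4 - 10*o^3 + 16*o^2 - 4*o - 10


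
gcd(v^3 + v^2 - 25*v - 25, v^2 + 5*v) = v + 5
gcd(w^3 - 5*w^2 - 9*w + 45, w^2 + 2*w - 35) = w - 5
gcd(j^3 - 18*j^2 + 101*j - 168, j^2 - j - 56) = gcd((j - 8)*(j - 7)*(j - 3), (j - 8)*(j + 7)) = j - 8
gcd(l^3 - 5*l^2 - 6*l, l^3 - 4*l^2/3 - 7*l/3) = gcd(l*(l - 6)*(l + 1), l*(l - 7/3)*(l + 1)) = l^2 + l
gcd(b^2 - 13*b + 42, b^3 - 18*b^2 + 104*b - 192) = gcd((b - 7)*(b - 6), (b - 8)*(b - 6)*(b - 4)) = b - 6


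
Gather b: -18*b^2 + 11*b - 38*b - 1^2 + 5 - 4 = -18*b^2 - 27*b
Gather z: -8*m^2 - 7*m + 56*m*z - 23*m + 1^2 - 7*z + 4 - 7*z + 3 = -8*m^2 - 30*m + z*(56*m - 14) + 8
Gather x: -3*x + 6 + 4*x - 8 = x - 2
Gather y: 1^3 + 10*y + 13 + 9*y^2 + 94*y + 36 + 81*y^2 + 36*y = 90*y^2 + 140*y + 50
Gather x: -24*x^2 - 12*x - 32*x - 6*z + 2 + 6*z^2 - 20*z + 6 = -24*x^2 - 44*x + 6*z^2 - 26*z + 8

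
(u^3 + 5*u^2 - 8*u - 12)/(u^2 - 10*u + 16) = (u^2 + 7*u + 6)/(u - 8)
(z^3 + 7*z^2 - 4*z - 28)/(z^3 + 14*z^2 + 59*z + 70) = (z - 2)/(z + 5)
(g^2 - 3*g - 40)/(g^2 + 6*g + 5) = (g - 8)/(g + 1)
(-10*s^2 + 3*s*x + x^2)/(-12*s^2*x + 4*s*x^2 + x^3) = (5*s + x)/(x*(6*s + x))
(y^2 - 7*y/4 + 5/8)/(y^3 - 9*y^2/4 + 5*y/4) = (y - 1/2)/(y*(y - 1))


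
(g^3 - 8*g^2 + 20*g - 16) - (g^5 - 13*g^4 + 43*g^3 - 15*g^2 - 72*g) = -g^5 + 13*g^4 - 42*g^3 + 7*g^2 + 92*g - 16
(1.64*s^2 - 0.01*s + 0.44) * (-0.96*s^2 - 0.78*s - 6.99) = -1.5744*s^4 - 1.2696*s^3 - 11.8782*s^2 - 0.2733*s - 3.0756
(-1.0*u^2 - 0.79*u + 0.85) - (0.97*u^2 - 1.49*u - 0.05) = -1.97*u^2 + 0.7*u + 0.9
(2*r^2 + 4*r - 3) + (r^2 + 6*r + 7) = 3*r^2 + 10*r + 4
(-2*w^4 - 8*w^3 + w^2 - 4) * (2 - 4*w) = 8*w^5 + 28*w^4 - 20*w^3 + 2*w^2 + 16*w - 8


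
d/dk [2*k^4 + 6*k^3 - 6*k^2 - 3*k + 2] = 8*k^3 + 18*k^2 - 12*k - 3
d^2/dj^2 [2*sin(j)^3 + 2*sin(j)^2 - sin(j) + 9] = -sin(j)/2 + 9*sin(3*j)/2 + 4*cos(2*j)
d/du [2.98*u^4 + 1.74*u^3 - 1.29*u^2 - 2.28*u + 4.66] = 11.92*u^3 + 5.22*u^2 - 2.58*u - 2.28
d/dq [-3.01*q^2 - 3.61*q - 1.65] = -6.02*q - 3.61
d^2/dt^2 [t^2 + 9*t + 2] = 2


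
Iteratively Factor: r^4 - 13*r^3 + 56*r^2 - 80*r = (r)*(r^3 - 13*r^2 + 56*r - 80) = r*(r - 4)*(r^2 - 9*r + 20) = r*(r - 4)^2*(r - 5)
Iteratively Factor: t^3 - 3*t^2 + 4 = (t - 2)*(t^2 - t - 2) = (t - 2)*(t + 1)*(t - 2)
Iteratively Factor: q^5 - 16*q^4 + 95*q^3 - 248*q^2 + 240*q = (q - 4)*(q^4 - 12*q^3 + 47*q^2 - 60*q) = (q - 4)*(q - 3)*(q^3 - 9*q^2 + 20*q) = q*(q - 4)*(q - 3)*(q^2 - 9*q + 20) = q*(q - 4)^2*(q - 3)*(q - 5)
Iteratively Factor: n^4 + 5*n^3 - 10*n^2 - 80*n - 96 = (n + 3)*(n^3 + 2*n^2 - 16*n - 32) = (n + 3)*(n + 4)*(n^2 - 2*n - 8) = (n - 4)*(n + 3)*(n + 4)*(n + 2)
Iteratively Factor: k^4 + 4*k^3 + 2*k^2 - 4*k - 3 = (k + 1)*(k^3 + 3*k^2 - k - 3) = (k + 1)^2*(k^2 + 2*k - 3) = (k - 1)*(k + 1)^2*(k + 3)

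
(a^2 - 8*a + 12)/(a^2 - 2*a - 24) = (a - 2)/(a + 4)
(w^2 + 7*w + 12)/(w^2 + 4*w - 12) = (w^2 + 7*w + 12)/(w^2 + 4*w - 12)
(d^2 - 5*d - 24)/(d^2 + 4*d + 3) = (d - 8)/(d + 1)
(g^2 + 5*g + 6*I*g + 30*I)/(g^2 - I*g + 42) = (g + 5)/(g - 7*I)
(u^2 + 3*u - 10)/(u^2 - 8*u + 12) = (u + 5)/(u - 6)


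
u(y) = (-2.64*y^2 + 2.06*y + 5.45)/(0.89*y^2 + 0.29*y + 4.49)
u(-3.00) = -2.11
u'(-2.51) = 0.86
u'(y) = (2.06 - 5.28*y)/(0.89*y^2 + 0.29*y + 4.49) + (-1.78*y - 0.29)*(-2.64*y^2 + 2.06*y + 5.45)/(0.89*y^2 + 0.29*y + 4.49)^2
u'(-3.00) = 0.62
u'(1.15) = -0.95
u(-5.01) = -2.80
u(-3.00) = -2.11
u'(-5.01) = 0.17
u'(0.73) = -0.68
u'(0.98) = -0.87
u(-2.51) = -1.75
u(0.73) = 1.07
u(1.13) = 0.74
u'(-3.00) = 0.62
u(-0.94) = 0.24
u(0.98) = 0.88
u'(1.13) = -0.94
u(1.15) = 0.72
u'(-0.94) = 1.47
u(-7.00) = -3.00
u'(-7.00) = 0.05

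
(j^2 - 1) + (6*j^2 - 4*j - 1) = 7*j^2 - 4*j - 2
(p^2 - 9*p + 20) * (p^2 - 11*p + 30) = p^4 - 20*p^3 + 149*p^2 - 490*p + 600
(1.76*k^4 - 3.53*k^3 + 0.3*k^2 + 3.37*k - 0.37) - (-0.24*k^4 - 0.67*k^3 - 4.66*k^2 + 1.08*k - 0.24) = 2.0*k^4 - 2.86*k^3 + 4.96*k^2 + 2.29*k - 0.13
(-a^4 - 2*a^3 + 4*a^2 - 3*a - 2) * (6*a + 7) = -6*a^5 - 19*a^4 + 10*a^3 + 10*a^2 - 33*a - 14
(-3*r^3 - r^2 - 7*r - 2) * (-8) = 24*r^3 + 8*r^2 + 56*r + 16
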